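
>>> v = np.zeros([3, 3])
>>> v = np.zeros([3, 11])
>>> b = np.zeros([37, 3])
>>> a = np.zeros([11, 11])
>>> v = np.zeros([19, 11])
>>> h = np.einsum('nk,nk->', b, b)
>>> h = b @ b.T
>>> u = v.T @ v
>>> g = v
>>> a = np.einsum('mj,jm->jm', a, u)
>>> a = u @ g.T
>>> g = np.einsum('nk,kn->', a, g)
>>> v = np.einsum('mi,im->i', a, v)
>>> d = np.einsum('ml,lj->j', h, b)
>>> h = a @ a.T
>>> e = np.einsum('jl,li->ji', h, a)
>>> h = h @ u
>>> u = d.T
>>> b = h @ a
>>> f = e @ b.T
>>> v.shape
(19,)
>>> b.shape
(11, 19)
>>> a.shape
(11, 19)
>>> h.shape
(11, 11)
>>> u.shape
(3,)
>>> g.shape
()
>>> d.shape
(3,)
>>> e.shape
(11, 19)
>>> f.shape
(11, 11)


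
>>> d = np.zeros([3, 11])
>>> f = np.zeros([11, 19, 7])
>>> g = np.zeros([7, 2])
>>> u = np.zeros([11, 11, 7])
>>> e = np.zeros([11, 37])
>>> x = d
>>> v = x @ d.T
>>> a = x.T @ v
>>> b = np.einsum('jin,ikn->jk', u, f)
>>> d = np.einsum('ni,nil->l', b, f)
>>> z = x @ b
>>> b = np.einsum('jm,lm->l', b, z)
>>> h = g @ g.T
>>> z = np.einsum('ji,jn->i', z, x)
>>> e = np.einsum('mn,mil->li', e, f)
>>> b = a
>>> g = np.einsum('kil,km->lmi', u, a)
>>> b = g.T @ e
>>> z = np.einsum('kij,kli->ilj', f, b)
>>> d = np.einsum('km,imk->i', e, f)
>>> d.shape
(11,)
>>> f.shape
(11, 19, 7)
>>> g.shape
(7, 3, 11)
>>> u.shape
(11, 11, 7)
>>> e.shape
(7, 19)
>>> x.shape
(3, 11)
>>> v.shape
(3, 3)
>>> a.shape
(11, 3)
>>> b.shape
(11, 3, 19)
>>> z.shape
(19, 3, 7)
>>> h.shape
(7, 7)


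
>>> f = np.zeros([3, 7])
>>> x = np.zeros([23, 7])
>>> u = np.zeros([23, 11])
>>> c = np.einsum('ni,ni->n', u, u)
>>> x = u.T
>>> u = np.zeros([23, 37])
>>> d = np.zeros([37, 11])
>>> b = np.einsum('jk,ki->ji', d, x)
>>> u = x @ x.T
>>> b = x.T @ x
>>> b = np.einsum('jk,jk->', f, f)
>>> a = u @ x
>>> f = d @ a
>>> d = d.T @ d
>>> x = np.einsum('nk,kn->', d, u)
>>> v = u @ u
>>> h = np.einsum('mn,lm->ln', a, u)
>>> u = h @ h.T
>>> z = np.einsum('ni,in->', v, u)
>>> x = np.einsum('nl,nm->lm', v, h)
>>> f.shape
(37, 23)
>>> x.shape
(11, 23)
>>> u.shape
(11, 11)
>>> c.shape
(23,)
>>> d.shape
(11, 11)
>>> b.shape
()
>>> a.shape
(11, 23)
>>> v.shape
(11, 11)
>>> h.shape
(11, 23)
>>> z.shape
()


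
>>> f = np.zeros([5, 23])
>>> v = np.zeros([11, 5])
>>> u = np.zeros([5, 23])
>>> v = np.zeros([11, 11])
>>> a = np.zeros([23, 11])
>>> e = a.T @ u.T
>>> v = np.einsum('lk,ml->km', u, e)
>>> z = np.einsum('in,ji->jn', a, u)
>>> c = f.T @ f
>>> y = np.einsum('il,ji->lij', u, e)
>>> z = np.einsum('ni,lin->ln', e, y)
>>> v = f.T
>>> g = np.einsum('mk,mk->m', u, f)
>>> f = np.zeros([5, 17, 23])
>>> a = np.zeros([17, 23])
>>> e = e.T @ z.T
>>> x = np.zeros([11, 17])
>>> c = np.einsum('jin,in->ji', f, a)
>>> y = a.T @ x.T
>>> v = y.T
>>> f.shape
(5, 17, 23)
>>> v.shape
(11, 23)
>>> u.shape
(5, 23)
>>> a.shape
(17, 23)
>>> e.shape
(5, 23)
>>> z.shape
(23, 11)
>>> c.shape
(5, 17)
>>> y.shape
(23, 11)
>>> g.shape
(5,)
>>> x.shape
(11, 17)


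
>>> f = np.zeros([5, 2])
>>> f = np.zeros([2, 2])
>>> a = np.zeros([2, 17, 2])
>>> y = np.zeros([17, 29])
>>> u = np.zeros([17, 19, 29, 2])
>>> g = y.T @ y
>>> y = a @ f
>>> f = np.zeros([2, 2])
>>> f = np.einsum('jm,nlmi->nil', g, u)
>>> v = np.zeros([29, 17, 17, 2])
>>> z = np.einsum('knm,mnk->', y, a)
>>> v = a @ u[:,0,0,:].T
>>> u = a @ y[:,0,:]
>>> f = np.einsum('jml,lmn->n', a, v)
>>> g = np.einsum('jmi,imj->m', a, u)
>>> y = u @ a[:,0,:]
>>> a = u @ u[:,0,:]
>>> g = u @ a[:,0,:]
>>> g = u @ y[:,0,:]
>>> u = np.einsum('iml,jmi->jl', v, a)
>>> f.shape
(17,)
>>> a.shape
(2, 17, 2)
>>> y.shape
(2, 17, 2)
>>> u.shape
(2, 17)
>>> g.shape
(2, 17, 2)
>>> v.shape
(2, 17, 17)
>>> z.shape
()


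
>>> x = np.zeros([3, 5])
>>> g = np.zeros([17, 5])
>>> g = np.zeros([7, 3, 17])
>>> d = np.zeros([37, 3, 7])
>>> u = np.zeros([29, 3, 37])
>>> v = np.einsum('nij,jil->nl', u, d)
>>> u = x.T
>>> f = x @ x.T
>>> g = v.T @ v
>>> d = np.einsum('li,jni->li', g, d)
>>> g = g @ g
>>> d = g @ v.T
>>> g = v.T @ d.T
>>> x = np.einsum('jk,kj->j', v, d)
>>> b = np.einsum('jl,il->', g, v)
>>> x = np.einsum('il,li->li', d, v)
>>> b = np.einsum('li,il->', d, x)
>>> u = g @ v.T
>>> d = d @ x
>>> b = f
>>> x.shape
(29, 7)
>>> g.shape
(7, 7)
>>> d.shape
(7, 7)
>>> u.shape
(7, 29)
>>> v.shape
(29, 7)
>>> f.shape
(3, 3)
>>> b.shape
(3, 3)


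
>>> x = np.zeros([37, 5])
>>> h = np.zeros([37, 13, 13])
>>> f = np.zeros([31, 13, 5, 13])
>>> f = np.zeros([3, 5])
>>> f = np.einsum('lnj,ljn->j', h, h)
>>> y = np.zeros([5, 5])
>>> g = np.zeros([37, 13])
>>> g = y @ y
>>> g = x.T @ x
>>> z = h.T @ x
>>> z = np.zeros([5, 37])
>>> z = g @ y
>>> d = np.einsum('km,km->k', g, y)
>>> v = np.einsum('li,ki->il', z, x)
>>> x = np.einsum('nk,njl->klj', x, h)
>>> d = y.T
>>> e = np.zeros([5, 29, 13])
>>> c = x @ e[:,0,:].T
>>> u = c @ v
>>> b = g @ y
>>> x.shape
(5, 13, 13)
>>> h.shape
(37, 13, 13)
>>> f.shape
(13,)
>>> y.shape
(5, 5)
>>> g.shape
(5, 5)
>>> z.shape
(5, 5)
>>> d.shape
(5, 5)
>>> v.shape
(5, 5)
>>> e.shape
(5, 29, 13)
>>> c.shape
(5, 13, 5)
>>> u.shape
(5, 13, 5)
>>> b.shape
(5, 5)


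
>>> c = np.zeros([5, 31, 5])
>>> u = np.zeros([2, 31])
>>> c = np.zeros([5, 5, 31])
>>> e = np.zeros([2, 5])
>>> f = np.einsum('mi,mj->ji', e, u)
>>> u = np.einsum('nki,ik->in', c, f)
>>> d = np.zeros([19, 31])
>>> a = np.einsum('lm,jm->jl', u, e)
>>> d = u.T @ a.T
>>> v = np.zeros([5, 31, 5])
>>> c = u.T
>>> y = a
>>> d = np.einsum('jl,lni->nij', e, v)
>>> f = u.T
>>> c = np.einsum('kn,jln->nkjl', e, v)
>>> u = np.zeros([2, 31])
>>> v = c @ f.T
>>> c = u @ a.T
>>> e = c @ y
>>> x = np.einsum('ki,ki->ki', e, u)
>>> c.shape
(2, 2)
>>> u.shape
(2, 31)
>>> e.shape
(2, 31)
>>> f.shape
(5, 31)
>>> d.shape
(31, 5, 2)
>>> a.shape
(2, 31)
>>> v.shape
(5, 2, 5, 5)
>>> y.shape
(2, 31)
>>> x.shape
(2, 31)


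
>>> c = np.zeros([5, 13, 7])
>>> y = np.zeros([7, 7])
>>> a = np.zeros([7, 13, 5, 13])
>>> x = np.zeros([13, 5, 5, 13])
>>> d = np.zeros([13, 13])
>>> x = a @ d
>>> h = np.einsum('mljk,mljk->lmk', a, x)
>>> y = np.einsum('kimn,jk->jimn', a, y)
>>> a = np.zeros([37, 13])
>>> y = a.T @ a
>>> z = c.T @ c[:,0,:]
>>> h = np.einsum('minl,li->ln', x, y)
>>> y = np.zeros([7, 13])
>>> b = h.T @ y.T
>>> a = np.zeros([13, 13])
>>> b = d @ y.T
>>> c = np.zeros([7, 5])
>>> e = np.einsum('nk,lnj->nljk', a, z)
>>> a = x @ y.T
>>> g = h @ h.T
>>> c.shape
(7, 5)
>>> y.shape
(7, 13)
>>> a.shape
(7, 13, 5, 7)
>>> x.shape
(7, 13, 5, 13)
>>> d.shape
(13, 13)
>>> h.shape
(13, 5)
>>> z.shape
(7, 13, 7)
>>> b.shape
(13, 7)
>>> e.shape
(13, 7, 7, 13)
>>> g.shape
(13, 13)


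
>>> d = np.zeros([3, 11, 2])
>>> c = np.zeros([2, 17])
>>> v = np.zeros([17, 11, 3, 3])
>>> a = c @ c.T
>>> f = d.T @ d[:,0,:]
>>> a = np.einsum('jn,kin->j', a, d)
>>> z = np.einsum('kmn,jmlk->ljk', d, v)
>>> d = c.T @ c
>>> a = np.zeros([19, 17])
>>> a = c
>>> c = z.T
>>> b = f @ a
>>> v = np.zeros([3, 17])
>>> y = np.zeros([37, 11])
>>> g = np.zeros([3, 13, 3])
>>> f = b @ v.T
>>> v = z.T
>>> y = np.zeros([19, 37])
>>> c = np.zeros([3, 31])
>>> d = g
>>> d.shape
(3, 13, 3)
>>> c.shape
(3, 31)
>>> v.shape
(3, 17, 3)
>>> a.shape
(2, 17)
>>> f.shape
(2, 11, 3)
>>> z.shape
(3, 17, 3)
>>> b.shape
(2, 11, 17)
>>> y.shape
(19, 37)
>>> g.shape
(3, 13, 3)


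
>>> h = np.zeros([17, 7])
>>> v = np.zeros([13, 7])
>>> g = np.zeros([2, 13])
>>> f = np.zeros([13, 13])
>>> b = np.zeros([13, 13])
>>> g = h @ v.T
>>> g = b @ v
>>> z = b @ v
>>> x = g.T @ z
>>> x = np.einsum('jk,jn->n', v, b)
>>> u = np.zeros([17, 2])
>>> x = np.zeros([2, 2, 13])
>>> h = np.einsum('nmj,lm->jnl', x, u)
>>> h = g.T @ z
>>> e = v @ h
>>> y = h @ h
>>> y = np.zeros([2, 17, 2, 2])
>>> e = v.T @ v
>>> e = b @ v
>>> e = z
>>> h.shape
(7, 7)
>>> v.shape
(13, 7)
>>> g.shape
(13, 7)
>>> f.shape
(13, 13)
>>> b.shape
(13, 13)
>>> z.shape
(13, 7)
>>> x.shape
(2, 2, 13)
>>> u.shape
(17, 2)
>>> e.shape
(13, 7)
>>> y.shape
(2, 17, 2, 2)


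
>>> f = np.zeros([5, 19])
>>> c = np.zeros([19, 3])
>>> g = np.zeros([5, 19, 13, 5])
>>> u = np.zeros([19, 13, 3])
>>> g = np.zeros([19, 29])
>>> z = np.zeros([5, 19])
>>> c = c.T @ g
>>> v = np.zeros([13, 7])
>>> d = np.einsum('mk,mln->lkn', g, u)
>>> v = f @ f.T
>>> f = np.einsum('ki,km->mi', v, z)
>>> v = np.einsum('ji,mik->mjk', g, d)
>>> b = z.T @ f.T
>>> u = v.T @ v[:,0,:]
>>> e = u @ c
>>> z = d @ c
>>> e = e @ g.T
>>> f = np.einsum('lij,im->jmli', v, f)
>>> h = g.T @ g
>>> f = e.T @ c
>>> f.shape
(19, 19, 29)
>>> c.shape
(3, 29)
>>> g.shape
(19, 29)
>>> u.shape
(3, 19, 3)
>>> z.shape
(13, 29, 29)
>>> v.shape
(13, 19, 3)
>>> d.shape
(13, 29, 3)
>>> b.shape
(19, 19)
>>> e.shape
(3, 19, 19)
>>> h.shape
(29, 29)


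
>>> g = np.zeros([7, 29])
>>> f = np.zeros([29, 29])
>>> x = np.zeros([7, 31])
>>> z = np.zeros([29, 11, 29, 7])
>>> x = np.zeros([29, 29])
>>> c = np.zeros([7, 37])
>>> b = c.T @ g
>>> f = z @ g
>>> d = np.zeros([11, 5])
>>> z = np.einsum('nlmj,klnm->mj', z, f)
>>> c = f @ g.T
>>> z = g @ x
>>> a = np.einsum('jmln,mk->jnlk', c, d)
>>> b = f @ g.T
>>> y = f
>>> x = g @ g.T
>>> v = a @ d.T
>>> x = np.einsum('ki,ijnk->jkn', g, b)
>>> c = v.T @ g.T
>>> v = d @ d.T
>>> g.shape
(7, 29)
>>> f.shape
(29, 11, 29, 29)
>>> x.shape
(11, 7, 29)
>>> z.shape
(7, 29)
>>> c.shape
(11, 29, 7, 7)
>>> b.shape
(29, 11, 29, 7)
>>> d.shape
(11, 5)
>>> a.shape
(29, 7, 29, 5)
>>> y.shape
(29, 11, 29, 29)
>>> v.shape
(11, 11)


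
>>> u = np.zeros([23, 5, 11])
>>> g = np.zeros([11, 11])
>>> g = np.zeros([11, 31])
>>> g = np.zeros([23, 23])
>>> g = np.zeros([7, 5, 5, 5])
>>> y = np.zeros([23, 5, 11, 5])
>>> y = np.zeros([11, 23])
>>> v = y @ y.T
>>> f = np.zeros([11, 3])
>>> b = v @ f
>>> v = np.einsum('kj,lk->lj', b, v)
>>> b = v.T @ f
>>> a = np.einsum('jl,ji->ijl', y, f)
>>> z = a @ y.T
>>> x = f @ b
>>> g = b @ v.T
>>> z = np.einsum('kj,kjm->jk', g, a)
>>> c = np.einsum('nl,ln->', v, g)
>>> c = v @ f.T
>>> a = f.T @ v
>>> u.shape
(23, 5, 11)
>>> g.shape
(3, 11)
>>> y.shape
(11, 23)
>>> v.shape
(11, 3)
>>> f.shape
(11, 3)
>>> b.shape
(3, 3)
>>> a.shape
(3, 3)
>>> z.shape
(11, 3)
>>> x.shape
(11, 3)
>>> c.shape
(11, 11)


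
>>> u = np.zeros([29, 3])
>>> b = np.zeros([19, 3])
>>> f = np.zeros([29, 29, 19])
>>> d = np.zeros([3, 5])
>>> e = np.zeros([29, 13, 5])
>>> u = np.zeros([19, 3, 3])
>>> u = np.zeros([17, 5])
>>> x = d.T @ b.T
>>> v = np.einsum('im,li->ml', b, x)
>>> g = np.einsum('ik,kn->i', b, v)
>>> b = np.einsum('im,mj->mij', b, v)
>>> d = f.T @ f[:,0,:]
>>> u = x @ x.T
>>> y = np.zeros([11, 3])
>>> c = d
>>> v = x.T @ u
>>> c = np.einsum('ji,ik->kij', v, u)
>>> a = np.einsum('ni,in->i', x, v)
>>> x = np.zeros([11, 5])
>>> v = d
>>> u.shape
(5, 5)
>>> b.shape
(3, 19, 5)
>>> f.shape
(29, 29, 19)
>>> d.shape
(19, 29, 19)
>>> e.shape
(29, 13, 5)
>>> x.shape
(11, 5)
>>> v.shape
(19, 29, 19)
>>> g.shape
(19,)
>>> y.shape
(11, 3)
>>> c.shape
(5, 5, 19)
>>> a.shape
(19,)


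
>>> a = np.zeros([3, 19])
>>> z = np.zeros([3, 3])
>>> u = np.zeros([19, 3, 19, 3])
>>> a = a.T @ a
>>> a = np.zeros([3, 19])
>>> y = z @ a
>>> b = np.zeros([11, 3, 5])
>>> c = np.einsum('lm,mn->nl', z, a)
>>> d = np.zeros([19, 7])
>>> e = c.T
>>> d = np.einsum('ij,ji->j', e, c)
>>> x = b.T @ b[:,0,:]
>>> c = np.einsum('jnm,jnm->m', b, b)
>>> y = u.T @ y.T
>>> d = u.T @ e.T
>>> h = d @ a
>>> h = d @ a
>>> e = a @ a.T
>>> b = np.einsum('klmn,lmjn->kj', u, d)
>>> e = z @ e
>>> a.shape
(3, 19)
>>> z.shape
(3, 3)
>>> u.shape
(19, 3, 19, 3)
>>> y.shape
(3, 19, 3, 3)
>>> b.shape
(19, 3)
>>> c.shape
(5,)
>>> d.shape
(3, 19, 3, 3)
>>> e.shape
(3, 3)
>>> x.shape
(5, 3, 5)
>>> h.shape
(3, 19, 3, 19)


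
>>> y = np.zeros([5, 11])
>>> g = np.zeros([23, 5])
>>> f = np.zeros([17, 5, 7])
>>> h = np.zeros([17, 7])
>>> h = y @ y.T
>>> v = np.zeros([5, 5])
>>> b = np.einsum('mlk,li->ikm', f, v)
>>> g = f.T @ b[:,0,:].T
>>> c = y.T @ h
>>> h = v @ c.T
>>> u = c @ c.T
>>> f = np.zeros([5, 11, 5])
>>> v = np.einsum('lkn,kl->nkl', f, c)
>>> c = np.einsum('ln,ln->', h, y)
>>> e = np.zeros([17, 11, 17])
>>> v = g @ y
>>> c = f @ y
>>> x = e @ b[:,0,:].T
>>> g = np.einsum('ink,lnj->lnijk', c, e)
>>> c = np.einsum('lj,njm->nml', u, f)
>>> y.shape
(5, 11)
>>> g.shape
(17, 11, 5, 17, 11)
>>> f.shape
(5, 11, 5)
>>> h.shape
(5, 11)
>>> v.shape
(7, 5, 11)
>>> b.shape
(5, 7, 17)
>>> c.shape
(5, 5, 11)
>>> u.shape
(11, 11)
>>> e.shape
(17, 11, 17)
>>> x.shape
(17, 11, 5)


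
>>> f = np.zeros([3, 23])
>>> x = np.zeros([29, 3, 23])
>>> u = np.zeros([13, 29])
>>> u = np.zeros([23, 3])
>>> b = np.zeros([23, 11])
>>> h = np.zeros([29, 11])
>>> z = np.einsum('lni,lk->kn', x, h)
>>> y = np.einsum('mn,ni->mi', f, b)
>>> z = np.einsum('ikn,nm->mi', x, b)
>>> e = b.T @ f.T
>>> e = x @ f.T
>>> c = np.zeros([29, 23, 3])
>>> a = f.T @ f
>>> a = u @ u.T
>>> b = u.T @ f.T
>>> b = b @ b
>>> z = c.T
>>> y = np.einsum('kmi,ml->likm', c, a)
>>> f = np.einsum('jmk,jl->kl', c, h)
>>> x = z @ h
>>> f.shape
(3, 11)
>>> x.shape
(3, 23, 11)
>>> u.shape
(23, 3)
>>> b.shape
(3, 3)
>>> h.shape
(29, 11)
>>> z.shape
(3, 23, 29)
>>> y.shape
(23, 3, 29, 23)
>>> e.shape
(29, 3, 3)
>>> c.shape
(29, 23, 3)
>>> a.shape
(23, 23)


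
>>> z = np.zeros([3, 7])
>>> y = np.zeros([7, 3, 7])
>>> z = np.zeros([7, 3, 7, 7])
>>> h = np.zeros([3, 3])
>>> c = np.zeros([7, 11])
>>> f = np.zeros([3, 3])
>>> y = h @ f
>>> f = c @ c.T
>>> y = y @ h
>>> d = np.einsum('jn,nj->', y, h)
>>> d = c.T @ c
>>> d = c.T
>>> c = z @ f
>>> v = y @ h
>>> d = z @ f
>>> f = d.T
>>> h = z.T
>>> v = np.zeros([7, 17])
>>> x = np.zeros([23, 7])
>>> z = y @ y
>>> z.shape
(3, 3)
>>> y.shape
(3, 3)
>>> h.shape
(7, 7, 3, 7)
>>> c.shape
(7, 3, 7, 7)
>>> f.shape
(7, 7, 3, 7)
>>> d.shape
(7, 3, 7, 7)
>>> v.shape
(7, 17)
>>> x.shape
(23, 7)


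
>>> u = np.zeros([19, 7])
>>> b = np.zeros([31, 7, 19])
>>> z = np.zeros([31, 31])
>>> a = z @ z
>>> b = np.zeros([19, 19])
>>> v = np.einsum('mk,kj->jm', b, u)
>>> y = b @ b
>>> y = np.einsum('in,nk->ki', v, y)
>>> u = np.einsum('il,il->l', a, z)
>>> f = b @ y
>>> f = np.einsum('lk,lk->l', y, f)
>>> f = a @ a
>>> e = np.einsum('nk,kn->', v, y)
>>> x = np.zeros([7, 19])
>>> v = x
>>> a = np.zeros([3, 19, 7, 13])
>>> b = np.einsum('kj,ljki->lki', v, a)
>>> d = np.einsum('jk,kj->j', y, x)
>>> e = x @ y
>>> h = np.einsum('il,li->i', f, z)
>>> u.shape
(31,)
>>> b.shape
(3, 7, 13)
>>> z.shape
(31, 31)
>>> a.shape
(3, 19, 7, 13)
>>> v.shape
(7, 19)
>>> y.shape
(19, 7)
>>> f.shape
(31, 31)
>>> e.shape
(7, 7)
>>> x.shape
(7, 19)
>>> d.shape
(19,)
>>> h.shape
(31,)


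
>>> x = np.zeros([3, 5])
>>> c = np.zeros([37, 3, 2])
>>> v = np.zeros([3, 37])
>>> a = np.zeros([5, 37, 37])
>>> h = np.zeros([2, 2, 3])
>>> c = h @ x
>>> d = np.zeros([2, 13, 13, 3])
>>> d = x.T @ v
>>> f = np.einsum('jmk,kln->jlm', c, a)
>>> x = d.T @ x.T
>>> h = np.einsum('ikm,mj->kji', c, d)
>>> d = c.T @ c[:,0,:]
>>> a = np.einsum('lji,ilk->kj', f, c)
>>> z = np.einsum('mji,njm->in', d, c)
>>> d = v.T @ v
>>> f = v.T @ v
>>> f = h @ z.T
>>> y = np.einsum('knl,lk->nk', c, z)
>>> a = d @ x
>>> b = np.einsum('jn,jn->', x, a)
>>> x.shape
(37, 3)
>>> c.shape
(2, 2, 5)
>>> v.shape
(3, 37)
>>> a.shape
(37, 3)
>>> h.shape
(2, 37, 2)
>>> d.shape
(37, 37)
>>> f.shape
(2, 37, 5)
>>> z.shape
(5, 2)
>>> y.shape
(2, 2)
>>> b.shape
()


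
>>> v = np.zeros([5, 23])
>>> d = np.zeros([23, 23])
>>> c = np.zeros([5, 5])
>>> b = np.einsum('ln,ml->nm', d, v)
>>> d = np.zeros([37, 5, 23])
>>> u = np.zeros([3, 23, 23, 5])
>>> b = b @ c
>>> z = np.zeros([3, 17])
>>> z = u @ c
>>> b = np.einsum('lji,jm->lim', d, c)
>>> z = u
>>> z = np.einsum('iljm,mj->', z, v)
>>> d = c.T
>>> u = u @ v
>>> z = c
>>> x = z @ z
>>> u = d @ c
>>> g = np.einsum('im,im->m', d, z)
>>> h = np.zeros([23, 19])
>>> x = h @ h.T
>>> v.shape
(5, 23)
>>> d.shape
(5, 5)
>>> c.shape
(5, 5)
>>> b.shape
(37, 23, 5)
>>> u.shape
(5, 5)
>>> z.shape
(5, 5)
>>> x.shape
(23, 23)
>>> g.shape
(5,)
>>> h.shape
(23, 19)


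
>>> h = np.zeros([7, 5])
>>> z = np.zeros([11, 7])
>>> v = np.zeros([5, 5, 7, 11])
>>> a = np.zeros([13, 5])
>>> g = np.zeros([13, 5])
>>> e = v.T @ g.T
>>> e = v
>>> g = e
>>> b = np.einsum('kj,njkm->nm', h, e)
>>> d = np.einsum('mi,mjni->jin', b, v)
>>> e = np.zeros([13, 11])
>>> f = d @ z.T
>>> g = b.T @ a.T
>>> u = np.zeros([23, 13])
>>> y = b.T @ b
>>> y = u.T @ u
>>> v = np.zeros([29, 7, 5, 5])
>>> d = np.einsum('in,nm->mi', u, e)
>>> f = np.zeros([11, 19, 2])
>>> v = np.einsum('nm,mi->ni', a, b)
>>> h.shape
(7, 5)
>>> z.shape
(11, 7)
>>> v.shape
(13, 11)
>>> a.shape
(13, 5)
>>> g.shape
(11, 13)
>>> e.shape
(13, 11)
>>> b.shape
(5, 11)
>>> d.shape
(11, 23)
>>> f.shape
(11, 19, 2)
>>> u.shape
(23, 13)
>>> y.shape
(13, 13)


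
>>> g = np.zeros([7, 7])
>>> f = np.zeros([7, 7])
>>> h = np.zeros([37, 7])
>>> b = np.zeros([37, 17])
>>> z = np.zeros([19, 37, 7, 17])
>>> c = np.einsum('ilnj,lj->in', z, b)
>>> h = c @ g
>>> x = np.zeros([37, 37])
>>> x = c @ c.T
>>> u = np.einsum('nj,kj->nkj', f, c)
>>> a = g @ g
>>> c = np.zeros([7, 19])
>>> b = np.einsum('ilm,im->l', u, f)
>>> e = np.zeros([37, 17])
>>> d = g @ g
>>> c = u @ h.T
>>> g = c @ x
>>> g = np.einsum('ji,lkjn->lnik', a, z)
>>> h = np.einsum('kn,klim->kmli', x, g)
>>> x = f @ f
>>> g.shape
(19, 17, 7, 37)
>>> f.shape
(7, 7)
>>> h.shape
(19, 37, 17, 7)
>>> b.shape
(19,)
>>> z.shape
(19, 37, 7, 17)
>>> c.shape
(7, 19, 19)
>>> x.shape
(7, 7)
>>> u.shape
(7, 19, 7)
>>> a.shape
(7, 7)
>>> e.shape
(37, 17)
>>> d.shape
(7, 7)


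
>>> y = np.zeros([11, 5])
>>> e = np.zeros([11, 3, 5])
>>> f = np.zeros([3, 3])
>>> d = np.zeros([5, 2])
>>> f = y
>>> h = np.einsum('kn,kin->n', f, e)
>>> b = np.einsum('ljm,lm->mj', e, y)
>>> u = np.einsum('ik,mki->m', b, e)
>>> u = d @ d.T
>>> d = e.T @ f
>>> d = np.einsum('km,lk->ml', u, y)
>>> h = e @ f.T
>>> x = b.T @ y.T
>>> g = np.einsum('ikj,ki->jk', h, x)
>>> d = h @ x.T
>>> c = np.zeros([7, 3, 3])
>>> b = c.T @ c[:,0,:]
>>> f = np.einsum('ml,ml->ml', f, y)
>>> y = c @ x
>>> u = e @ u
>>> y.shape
(7, 3, 11)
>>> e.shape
(11, 3, 5)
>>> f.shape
(11, 5)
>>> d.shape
(11, 3, 3)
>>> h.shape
(11, 3, 11)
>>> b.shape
(3, 3, 3)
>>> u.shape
(11, 3, 5)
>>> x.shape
(3, 11)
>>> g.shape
(11, 3)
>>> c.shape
(7, 3, 3)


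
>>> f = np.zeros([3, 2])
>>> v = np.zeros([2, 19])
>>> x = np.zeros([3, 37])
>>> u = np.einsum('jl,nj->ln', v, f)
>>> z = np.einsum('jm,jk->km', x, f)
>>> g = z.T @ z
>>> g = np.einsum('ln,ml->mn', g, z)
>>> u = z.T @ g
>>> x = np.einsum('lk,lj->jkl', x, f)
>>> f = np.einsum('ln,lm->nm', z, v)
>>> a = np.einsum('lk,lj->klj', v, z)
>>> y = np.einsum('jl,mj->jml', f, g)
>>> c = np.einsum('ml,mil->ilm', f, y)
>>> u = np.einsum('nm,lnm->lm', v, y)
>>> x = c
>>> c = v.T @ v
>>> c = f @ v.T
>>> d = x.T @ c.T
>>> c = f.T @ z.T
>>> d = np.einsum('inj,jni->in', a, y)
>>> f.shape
(37, 19)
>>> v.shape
(2, 19)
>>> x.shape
(2, 19, 37)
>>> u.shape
(37, 19)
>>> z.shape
(2, 37)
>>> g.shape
(2, 37)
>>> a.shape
(19, 2, 37)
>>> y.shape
(37, 2, 19)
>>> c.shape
(19, 2)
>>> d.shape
(19, 2)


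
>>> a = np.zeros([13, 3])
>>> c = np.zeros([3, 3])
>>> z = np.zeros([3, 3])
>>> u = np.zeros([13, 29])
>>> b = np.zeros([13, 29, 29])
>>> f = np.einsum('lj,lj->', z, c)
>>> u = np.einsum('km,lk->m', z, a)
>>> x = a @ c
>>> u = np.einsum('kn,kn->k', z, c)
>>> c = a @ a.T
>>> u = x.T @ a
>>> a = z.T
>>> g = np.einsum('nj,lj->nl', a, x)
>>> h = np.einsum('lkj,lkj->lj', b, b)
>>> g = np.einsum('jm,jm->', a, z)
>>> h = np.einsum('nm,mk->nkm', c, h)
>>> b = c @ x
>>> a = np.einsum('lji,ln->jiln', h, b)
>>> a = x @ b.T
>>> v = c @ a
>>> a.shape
(13, 13)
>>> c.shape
(13, 13)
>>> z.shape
(3, 3)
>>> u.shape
(3, 3)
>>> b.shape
(13, 3)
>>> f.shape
()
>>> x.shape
(13, 3)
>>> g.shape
()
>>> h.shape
(13, 29, 13)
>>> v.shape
(13, 13)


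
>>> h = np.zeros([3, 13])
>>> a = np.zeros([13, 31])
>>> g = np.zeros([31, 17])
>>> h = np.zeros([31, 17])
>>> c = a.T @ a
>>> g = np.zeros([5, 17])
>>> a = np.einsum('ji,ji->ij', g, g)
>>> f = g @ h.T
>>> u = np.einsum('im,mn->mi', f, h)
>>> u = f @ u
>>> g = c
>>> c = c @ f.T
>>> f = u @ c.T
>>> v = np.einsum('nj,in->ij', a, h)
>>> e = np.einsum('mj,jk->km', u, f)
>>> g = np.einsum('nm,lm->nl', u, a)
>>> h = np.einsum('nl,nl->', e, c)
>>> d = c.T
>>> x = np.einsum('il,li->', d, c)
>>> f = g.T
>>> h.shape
()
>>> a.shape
(17, 5)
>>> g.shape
(5, 17)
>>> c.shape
(31, 5)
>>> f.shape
(17, 5)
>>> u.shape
(5, 5)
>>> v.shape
(31, 5)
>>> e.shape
(31, 5)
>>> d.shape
(5, 31)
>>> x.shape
()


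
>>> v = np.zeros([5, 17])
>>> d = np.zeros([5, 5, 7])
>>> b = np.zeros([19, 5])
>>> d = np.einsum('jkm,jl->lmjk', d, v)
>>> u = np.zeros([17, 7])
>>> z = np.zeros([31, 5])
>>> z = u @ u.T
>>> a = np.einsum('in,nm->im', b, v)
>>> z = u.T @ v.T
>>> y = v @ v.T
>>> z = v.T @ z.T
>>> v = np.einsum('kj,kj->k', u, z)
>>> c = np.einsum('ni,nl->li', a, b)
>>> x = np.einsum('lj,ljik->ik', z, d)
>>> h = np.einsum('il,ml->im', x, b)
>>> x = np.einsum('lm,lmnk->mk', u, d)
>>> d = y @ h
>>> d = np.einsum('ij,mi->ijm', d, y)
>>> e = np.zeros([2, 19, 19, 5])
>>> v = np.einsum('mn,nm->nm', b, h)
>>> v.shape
(5, 19)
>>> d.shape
(5, 19, 5)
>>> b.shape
(19, 5)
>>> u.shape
(17, 7)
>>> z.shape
(17, 7)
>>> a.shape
(19, 17)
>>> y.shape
(5, 5)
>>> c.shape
(5, 17)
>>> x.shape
(7, 5)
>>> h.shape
(5, 19)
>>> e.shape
(2, 19, 19, 5)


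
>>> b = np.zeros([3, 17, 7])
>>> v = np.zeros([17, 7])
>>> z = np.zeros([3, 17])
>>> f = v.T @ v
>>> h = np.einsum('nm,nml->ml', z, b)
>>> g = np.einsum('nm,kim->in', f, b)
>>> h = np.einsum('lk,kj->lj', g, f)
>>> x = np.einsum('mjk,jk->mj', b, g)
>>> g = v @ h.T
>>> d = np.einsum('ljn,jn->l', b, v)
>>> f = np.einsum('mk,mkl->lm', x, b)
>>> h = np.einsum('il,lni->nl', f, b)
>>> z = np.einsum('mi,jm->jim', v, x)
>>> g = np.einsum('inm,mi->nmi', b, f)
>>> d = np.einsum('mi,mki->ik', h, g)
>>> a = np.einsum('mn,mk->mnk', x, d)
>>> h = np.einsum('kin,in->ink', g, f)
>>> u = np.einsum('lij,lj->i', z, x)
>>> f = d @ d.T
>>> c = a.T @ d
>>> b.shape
(3, 17, 7)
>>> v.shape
(17, 7)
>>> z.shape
(3, 7, 17)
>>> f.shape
(3, 3)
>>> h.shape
(7, 3, 17)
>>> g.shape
(17, 7, 3)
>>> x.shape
(3, 17)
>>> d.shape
(3, 7)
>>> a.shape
(3, 17, 7)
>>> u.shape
(7,)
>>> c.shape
(7, 17, 7)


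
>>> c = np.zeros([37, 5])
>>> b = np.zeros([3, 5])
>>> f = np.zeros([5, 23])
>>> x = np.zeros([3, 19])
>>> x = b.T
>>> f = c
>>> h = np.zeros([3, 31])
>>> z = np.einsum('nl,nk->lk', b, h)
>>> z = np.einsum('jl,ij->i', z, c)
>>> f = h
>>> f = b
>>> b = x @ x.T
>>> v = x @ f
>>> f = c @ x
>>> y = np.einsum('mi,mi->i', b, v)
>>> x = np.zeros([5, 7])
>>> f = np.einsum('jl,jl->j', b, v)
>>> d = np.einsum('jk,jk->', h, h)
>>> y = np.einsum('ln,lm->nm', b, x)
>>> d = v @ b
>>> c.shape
(37, 5)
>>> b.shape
(5, 5)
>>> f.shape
(5,)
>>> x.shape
(5, 7)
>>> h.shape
(3, 31)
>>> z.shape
(37,)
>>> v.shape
(5, 5)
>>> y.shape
(5, 7)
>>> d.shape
(5, 5)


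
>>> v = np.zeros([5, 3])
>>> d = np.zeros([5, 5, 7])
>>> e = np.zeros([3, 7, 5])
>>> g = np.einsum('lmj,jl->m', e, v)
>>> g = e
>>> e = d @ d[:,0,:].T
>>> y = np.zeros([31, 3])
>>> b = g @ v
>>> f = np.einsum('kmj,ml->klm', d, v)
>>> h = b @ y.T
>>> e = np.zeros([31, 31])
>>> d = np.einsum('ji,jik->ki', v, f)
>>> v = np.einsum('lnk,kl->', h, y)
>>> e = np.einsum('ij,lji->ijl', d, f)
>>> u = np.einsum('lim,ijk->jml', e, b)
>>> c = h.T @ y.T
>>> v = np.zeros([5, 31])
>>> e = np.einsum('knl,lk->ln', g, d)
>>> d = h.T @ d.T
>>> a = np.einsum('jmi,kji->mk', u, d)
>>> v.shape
(5, 31)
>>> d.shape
(31, 7, 5)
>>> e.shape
(5, 7)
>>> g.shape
(3, 7, 5)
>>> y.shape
(31, 3)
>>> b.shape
(3, 7, 3)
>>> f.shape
(5, 3, 5)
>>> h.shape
(3, 7, 31)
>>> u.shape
(7, 5, 5)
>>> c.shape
(31, 7, 31)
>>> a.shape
(5, 31)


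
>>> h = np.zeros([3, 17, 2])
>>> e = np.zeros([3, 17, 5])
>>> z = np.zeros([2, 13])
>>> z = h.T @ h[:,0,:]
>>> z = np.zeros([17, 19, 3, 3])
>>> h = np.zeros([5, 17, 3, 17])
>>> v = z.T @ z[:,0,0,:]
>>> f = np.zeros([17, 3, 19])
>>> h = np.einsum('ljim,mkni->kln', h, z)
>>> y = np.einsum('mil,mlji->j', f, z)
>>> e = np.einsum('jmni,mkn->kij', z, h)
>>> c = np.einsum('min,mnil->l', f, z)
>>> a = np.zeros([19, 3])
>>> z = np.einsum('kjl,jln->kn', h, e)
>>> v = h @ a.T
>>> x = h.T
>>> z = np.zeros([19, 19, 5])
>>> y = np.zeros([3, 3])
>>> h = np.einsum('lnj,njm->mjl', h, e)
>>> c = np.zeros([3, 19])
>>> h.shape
(17, 3, 19)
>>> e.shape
(5, 3, 17)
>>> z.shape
(19, 19, 5)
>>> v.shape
(19, 5, 19)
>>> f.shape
(17, 3, 19)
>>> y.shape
(3, 3)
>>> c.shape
(3, 19)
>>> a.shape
(19, 3)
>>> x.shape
(3, 5, 19)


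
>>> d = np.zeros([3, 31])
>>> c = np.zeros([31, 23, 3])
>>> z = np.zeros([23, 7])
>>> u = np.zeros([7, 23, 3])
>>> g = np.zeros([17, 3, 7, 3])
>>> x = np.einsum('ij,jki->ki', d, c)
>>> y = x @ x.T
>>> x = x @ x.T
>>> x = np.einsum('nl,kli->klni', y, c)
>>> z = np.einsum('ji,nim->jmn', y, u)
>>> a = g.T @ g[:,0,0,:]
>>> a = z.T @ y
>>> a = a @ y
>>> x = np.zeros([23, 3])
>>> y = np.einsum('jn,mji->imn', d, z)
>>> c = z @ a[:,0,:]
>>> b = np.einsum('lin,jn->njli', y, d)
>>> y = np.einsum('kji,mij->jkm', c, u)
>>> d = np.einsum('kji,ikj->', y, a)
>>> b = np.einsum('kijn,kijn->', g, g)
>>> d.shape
()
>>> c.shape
(23, 3, 23)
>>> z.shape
(23, 3, 7)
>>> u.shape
(7, 23, 3)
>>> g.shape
(17, 3, 7, 3)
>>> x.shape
(23, 3)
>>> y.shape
(3, 23, 7)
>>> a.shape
(7, 3, 23)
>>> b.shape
()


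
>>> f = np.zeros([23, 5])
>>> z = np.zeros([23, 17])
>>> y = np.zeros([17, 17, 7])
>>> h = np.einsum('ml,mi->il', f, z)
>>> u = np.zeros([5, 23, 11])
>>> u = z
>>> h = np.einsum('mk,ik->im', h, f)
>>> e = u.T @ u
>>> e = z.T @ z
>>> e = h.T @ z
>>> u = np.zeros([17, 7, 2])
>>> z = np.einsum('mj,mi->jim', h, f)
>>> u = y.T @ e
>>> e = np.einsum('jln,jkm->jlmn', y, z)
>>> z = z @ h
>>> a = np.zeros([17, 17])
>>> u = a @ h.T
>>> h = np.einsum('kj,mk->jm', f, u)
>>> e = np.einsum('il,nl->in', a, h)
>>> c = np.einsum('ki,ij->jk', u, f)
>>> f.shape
(23, 5)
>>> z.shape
(17, 5, 17)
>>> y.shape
(17, 17, 7)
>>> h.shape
(5, 17)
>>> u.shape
(17, 23)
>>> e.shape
(17, 5)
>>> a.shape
(17, 17)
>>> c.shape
(5, 17)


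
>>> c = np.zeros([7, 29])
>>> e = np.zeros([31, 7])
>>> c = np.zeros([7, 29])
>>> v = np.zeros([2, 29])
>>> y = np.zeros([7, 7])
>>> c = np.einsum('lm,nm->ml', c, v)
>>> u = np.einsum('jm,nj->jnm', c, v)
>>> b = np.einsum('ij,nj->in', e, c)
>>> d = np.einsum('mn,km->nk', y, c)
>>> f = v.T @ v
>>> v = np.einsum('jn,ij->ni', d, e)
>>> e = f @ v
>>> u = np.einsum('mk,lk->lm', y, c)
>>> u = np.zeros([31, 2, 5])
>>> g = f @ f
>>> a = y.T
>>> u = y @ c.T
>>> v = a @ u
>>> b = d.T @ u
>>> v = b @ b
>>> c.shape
(29, 7)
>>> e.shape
(29, 31)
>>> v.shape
(29, 29)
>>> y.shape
(7, 7)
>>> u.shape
(7, 29)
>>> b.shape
(29, 29)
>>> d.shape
(7, 29)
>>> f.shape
(29, 29)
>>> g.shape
(29, 29)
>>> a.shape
(7, 7)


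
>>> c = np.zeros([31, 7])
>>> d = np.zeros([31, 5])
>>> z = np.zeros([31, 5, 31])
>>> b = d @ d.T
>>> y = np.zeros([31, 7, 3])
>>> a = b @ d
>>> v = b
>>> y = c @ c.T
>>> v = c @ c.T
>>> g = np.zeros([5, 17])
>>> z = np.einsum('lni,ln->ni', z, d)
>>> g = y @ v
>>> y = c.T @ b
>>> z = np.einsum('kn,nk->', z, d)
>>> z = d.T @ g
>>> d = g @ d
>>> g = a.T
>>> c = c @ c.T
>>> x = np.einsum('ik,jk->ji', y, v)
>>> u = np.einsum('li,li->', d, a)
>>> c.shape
(31, 31)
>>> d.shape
(31, 5)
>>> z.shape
(5, 31)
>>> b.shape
(31, 31)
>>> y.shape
(7, 31)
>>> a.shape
(31, 5)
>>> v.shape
(31, 31)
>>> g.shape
(5, 31)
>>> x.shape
(31, 7)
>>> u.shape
()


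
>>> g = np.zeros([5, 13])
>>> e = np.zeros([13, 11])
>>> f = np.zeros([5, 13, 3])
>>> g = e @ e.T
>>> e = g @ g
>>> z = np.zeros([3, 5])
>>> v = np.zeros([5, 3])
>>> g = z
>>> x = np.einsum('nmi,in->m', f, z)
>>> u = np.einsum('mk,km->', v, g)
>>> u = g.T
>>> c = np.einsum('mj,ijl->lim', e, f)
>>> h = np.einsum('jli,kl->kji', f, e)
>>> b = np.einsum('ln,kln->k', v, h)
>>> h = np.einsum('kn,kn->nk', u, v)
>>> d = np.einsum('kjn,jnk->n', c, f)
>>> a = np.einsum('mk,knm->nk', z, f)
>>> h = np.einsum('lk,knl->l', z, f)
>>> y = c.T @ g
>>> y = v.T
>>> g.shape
(3, 5)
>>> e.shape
(13, 13)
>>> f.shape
(5, 13, 3)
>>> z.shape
(3, 5)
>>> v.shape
(5, 3)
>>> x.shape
(13,)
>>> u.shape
(5, 3)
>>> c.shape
(3, 5, 13)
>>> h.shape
(3,)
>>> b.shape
(13,)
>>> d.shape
(13,)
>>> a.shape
(13, 5)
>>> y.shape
(3, 5)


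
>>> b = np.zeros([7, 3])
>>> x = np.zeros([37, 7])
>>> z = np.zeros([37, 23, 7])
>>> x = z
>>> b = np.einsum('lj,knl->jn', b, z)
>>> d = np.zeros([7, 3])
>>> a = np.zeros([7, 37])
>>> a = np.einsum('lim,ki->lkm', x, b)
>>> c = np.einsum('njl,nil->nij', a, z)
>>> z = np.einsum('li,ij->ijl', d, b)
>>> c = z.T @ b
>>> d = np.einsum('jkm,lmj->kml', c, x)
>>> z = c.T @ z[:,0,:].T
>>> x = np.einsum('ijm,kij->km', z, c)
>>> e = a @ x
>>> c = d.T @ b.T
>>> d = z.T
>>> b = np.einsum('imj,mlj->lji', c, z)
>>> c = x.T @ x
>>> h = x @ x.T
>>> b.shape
(23, 3, 37)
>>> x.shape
(7, 3)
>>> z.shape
(23, 23, 3)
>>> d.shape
(3, 23, 23)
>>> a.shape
(37, 3, 7)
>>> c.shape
(3, 3)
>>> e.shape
(37, 3, 3)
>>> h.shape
(7, 7)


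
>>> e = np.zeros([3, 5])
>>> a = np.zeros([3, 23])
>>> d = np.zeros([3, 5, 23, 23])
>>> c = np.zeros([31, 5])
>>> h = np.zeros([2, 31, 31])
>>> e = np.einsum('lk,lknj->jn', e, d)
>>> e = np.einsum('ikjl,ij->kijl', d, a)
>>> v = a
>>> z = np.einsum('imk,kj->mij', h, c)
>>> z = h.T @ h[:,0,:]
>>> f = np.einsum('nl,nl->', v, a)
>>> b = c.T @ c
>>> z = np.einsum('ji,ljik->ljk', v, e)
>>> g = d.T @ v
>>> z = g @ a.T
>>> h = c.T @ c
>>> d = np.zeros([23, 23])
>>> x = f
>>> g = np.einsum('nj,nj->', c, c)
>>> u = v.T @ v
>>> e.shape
(5, 3, 23, 23)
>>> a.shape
(3, 23)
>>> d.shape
(23, 23)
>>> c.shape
(31, 5)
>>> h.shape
(5, 5)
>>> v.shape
(3, 23)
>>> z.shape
(23, 23, 5, 3)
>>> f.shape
()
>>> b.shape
(5, 5)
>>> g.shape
()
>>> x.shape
()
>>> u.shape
(23, 23)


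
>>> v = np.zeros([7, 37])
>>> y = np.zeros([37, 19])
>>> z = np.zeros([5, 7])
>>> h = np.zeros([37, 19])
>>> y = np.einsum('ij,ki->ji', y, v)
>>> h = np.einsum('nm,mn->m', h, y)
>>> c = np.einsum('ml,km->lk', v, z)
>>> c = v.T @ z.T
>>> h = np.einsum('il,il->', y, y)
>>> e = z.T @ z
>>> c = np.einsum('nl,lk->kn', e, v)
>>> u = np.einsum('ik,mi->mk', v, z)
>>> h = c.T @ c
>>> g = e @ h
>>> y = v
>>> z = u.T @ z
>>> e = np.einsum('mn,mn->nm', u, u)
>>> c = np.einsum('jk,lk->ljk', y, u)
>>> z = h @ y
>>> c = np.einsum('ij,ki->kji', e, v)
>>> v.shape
(7, 37)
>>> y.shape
(7, 37)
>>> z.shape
(7, 37)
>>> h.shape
(7, 7)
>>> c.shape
(7, 5, 37)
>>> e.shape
(37, 5)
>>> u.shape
(5, 37)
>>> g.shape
(7, 7)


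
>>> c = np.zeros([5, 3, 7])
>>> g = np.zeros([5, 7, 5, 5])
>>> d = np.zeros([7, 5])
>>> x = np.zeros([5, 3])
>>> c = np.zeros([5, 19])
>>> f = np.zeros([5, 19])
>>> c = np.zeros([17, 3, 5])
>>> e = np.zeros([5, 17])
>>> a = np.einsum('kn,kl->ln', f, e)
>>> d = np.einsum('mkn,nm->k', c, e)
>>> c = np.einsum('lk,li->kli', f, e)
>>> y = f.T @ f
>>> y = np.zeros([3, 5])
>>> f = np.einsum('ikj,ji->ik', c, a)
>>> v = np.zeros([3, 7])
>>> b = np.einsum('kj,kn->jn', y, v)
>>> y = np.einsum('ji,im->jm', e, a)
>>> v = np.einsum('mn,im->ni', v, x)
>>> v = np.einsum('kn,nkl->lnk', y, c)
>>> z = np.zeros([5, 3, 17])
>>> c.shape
(19, 5, 17)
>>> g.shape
(5, 7, 5, 5)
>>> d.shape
(3,)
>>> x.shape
(5, 3)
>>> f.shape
(19, 5)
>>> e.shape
(5, 17)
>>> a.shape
(17, 19)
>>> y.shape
(5, 19)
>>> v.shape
(17, 19, 5)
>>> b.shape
(5, 7)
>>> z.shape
(5, 3, 17)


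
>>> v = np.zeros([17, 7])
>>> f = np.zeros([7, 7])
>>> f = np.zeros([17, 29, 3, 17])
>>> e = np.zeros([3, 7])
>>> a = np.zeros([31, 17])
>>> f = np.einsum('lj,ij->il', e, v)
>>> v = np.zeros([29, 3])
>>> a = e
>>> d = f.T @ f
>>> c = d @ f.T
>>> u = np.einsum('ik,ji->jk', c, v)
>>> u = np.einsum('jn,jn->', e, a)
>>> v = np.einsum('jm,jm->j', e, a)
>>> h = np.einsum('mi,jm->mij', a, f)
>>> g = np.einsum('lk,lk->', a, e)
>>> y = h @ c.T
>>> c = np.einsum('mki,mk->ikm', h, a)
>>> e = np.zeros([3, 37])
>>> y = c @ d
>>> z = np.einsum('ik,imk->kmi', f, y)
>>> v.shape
(3,)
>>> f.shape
(17, 3)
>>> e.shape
(3, 37)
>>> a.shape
(3, 7)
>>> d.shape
(3, 3)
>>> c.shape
(17, 7, 3)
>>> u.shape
()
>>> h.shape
(3, 7, 17)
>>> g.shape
()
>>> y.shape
(17, 7, 3)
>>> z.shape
(3, 7, 17)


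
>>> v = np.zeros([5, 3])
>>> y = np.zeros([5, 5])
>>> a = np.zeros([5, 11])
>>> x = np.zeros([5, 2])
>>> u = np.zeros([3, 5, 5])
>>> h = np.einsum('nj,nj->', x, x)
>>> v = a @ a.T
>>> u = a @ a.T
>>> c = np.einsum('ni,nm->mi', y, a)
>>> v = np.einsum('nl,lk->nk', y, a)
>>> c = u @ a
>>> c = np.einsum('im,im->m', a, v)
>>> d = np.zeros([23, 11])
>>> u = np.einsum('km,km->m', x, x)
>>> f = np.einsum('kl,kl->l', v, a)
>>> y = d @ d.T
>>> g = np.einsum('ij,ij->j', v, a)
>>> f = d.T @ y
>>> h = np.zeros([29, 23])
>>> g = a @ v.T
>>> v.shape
(5, 11)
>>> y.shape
(23, 23)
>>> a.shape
(5, 11)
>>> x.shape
(5, 2)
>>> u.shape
(2,)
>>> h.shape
(29, 23)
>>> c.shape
(11,)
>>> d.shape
(23, 11)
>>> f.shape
(11, 23)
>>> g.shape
(5, 5)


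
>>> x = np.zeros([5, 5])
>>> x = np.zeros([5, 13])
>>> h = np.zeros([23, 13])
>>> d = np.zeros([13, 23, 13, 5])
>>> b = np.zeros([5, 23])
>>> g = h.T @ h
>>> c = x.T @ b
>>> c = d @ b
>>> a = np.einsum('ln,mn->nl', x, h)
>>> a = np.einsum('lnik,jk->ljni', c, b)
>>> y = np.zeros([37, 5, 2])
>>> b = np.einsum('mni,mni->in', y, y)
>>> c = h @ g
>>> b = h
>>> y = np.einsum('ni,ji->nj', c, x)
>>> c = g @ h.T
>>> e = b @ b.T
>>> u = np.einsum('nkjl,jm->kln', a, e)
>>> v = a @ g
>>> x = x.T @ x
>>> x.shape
(13, 13)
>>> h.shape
(23, 13)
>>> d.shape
(13, 23, 13, 5)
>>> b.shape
(23, 13)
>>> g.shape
(13, 13)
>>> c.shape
(13, 23)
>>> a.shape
(13, 5, 23, 13)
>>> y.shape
(23, 5)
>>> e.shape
(23, 23)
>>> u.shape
(5, 13, 13)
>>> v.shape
(13, 5, 23, 13)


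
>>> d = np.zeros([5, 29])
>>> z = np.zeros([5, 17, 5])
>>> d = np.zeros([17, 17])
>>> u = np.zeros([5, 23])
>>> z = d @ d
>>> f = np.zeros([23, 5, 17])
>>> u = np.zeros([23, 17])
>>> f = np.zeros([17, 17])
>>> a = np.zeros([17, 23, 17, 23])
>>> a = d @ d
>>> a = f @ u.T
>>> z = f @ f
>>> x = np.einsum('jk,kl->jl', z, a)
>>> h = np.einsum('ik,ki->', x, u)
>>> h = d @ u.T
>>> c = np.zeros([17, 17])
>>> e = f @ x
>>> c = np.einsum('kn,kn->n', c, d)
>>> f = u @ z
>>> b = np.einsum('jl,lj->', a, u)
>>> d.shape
(17, 17)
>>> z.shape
(17, 17)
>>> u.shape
(23, 17)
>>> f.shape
(23, 17)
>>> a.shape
(17, 23)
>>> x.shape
(17, 23)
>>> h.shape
(17, 23)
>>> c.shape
(17,)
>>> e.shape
(17, 23)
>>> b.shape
()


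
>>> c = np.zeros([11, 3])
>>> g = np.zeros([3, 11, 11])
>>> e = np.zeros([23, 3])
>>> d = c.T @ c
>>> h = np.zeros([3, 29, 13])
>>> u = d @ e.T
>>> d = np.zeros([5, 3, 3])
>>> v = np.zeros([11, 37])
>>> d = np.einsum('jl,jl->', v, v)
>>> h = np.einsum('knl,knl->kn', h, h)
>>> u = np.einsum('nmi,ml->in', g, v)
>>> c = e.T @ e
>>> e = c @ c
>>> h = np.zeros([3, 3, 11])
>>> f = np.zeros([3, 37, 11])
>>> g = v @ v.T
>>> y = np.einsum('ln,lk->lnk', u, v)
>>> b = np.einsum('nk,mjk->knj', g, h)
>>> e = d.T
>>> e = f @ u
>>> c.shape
(3, 3)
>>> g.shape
(11, 11)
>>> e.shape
(3, 37, 3)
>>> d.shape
()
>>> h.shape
(3, 3, 11)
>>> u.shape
(11, 3)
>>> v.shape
(11, 37)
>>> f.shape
(3, 37, 11)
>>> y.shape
(11, 3, 37)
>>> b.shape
(11, 11, 3)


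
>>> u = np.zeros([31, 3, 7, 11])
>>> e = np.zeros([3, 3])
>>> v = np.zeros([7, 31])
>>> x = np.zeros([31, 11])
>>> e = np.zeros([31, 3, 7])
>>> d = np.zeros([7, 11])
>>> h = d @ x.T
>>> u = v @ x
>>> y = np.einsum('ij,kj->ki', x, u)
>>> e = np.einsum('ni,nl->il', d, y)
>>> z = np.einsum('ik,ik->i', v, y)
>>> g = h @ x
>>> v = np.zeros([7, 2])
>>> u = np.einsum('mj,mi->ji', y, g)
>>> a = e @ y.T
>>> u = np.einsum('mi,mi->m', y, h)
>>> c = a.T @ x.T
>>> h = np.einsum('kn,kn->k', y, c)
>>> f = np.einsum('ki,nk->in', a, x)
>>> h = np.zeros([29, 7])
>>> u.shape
(7,)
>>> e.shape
(11, 31)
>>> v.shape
(7, 2)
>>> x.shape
(31, 11)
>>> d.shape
(7, 11)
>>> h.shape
(29, 7)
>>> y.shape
(7, 31)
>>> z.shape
(7,)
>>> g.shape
(7, 11)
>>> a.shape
(11, 7)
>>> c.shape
(7, 31)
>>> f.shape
(7, 31)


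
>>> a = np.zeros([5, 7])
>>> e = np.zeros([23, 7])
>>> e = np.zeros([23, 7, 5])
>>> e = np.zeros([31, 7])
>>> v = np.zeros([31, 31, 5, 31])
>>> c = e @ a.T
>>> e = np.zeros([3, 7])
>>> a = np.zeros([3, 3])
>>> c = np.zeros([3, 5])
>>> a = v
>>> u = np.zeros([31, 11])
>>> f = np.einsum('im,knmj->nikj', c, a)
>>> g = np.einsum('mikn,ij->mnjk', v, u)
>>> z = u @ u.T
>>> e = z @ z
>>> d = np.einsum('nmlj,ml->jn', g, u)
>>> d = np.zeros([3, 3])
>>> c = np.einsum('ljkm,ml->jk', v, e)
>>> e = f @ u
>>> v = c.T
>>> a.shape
(31, 31, 5, 31)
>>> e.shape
(31, 3, 31, 11)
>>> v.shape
(5, 31)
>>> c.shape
(31, 5)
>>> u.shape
(31, 11)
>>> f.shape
(31, 3, 31, 31)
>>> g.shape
(31, 31, 11, 5)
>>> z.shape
(31, 31)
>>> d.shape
(3, 3)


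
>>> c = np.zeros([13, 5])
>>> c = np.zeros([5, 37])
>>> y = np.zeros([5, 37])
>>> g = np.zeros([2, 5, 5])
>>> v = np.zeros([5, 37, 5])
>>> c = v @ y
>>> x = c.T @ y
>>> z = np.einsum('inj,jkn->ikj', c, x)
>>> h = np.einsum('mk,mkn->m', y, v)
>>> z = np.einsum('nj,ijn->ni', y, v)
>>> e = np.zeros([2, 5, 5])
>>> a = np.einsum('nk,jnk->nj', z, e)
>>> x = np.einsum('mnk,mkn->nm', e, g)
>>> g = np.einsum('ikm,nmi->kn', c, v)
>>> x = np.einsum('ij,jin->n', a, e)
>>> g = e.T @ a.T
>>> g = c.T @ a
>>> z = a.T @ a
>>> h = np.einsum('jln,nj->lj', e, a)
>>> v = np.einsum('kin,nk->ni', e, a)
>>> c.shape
(5, 37, 37)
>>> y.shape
(5, 37)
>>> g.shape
(37, 37, 2)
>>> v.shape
(5, 5)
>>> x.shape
(5,)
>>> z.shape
(2, 2)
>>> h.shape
(5, 2)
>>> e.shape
(2, 5, 5)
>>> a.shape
(5, 2)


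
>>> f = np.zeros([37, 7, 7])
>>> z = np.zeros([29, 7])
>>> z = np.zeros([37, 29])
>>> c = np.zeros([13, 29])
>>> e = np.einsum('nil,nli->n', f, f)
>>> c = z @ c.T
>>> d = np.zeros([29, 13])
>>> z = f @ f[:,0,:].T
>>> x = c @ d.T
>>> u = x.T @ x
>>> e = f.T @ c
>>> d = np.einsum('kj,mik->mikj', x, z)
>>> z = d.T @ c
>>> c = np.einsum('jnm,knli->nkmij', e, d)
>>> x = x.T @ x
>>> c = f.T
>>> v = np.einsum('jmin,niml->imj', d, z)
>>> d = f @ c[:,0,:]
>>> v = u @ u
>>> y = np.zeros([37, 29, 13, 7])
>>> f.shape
(37, 7, 7)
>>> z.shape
(29, 37, 7, 13)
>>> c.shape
(7, 7, 37)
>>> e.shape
(7, 7, 13)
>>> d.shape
(37, 7, 37)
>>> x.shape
(29, 29)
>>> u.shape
(29, 29)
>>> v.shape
(29, 29)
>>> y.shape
(37, 29, 13, 7)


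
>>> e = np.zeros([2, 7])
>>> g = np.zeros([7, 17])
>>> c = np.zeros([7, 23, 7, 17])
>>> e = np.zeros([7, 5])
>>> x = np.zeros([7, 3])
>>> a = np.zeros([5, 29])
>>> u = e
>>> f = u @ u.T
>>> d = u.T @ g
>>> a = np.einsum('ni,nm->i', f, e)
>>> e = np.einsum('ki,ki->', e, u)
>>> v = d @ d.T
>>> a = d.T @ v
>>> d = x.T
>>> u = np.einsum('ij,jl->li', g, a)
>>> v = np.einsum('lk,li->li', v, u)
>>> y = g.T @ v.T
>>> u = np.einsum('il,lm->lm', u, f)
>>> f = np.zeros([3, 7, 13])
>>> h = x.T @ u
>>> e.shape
()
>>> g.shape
(7, 17)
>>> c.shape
(7, 23, 7, 17)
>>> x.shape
(7, 3)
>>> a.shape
(17, 5)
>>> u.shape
(7, 7)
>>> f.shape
(3, 7, 13)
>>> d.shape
(3, 7)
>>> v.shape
(5, 7)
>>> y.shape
(17, 5)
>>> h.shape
(3, 7)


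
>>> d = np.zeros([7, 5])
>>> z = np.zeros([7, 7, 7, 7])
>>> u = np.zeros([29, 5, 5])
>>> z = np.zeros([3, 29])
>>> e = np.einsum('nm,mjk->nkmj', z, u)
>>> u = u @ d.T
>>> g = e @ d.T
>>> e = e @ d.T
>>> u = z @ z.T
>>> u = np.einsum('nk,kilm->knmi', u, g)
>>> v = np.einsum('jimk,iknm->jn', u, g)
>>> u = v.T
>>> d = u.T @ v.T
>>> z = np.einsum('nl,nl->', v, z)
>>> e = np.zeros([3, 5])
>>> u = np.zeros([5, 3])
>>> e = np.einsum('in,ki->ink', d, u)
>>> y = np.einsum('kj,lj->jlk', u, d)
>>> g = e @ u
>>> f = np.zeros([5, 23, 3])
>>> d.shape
(3, 3)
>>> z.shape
()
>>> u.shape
(5, 3)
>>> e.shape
(3, 3, 5)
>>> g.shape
(3, 3, 3)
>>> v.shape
(3, 29)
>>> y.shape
(3, 3, 5)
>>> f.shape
(5, 23, 3)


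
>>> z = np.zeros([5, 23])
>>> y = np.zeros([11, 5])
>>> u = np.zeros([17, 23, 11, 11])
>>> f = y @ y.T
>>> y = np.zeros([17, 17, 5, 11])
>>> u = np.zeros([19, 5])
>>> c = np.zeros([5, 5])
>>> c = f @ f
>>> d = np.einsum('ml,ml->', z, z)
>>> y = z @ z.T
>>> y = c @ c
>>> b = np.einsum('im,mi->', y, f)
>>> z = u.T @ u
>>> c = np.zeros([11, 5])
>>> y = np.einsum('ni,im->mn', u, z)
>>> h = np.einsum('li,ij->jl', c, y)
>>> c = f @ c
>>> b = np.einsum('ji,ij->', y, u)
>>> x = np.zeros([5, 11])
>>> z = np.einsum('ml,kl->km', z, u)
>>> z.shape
(19, 5)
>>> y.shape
(5, 19)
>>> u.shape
(19, 5)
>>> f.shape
(11, 11)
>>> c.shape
(11, 5)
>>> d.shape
()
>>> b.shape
()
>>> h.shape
(19, 11)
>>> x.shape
(5, 11)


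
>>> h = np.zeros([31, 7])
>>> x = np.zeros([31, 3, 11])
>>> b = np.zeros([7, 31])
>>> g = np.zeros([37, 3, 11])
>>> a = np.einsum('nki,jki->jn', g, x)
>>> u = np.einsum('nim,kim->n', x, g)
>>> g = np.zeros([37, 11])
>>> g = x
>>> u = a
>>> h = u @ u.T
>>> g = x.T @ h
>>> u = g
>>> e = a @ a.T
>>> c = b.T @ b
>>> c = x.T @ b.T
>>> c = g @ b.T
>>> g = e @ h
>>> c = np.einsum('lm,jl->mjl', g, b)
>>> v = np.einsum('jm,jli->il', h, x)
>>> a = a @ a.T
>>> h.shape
(31, 31)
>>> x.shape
(31, 3, 11)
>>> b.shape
(7, 31)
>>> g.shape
(31, 31)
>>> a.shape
(31, 31)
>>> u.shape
(11, 3, 31)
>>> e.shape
(31, 31)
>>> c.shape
(31, 7, 31)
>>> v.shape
(11, 3)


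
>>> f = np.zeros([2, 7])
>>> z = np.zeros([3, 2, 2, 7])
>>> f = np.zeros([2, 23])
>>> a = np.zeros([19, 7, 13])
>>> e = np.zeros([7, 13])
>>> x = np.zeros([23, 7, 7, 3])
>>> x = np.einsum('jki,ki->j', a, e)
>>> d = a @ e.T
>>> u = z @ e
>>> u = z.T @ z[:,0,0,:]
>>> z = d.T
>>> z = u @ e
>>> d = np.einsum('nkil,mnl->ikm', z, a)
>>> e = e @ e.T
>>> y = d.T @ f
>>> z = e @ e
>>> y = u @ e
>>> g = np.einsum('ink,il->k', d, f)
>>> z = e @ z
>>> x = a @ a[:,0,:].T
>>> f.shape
(2, 23)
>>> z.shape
(7, 7)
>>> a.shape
(19, 7, 13)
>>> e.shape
(7, 7)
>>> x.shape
(19, 7, 19)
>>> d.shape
(2, 2, 19)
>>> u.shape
(7, 2, 2, 7)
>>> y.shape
(7, 2, 2, 7)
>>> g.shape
(19,)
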